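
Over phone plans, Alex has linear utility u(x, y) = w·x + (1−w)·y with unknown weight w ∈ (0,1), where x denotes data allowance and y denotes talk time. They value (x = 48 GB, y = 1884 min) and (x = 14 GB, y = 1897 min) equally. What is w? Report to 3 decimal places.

Indifference: w·48 + (1−w)·1884 = w·14 + (1−w)·1897.
Rearranging, 34·w − 13·(1−w) = 0.
Hence w = 13/(34+13) = 13/47 = 0.277.

w = 0.277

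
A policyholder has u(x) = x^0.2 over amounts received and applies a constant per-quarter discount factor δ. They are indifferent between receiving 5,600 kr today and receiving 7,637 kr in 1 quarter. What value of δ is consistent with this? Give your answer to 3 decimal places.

Equating discounted utilities: u(5600) = δ·u(7637) ⇒ δ = u(5600)/u(7637).
Since u(x) = x^0.2, δ = (5600/7637)^0.2 = 0.73327^0.2 = 0.93984.

δ ≈ 0.940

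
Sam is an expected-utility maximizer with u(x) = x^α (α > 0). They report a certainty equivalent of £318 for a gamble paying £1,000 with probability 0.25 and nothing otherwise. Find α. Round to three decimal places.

α ≈ 1.210

EU(lottery) = 0.25·1000^α + 0.75·0 = 0.25·1000^α.
Equating: 318^α = 0.25·1000^α, i.e. 0.3180^α = 0.25.
Take logs: α = ln 0.25 / ln(318/1000) ≈ 1.20999.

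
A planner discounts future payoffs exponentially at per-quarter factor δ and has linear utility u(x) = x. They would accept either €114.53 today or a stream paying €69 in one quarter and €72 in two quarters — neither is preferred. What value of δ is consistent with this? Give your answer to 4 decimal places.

δ ≈ 0.8700

Present value of the stream is 69·δ + 72·δ². Indifference gives 69δ + 72δ² = 114.53.
That is, 72δ² + 69δ − 114.53 = 0, a quadratic in δ.
δ = (−69 + √(69² + 4·72·114.53)) / (2·72) = (−69 + √37745.64) / 144 ≈ 0.8700.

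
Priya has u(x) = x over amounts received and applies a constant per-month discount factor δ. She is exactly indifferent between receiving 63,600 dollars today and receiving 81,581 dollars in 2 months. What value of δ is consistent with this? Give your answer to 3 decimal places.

Equating discounted utilities: u(63600) = δ^2·u(81581) ⇒ δ^2 = u(63600)/u(81581).
With u(x) = x: δ^2 = 63600/81581 = 0.77959.
Taking the square root: δ = 0.77959^(1/2) ≈ 0.883.

δ ≈ 0.883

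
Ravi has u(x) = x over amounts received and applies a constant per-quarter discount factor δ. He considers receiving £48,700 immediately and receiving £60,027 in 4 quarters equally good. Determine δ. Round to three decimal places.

δ ≈ 0.949

Indifference means u(48700) = δ^4 · u(60027), so δ^4 = u(48700)/u(60027).
With u(x) = x: δ^4 = 48700/60027 = 0.81130.
Taking the 4th root: δ = 0.81130^(1/4) ≈ 0.949.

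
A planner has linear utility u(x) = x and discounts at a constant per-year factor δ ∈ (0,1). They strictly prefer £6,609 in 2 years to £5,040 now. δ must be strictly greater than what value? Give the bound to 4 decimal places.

δ > 0.8733

The preference means 5040 < δ^2·6609.
So δ^2 > 5040/6609 = 0.76260; taking the square root of both positive sides preserves the inequality.
δ > (5040/6609)^(1/2) ≈ 0.8733.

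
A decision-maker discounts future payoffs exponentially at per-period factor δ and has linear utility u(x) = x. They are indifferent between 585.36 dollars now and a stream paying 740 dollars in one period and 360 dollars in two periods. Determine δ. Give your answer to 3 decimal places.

δ ≈ 0.610

Present value of the stream is 740·δ + 360·δ². Indifference gives 740δ + 360δ² = 585.36.
So 360δ² + 740δ − 585.36 = 0.
By the quadratic formula (taking the positive root), δ = (−740 + √1390518.40) / 720 ≈ 0.610.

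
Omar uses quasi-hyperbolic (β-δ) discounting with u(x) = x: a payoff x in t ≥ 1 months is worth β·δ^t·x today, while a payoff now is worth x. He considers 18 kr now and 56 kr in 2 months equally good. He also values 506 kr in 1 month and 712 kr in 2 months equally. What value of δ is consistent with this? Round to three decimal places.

δ ≈ 0.711

From the later pair, β·δ^1·506 = β·δ^2·712; dividing through, δ = 506/712 = 0.71067.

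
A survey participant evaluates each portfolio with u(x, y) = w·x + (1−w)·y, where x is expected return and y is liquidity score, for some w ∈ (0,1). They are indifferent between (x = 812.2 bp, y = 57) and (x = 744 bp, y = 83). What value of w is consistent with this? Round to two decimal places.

w = 0.28

Indifference: w·812.2 + (1−w)·57 = w·744 + (1−w)·83.
w·(812.2−744) = (1−w)·(83−57), i.e. w·68.2 = (1−w)·26.
Hence w = 26/(68.2+26) = 26/94.2 = 0.28.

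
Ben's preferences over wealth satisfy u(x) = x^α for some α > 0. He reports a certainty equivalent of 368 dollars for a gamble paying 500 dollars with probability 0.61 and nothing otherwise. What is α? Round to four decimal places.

Since u(0) = 0, the lottery's EU is 0.61·500^α.
Indifference: 368^α = 0.61·500^α, so (368/500)^α = 0.61.
Taking logs: α·ln(368/500) = ln(0.61), so α = -0.4942963 / -0.3065252 ≈ 1.6126.

α ≈ 1.6126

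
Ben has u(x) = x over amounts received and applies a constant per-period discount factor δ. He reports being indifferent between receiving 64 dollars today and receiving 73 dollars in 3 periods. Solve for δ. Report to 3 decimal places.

The payoff in 3 periods is discounted by δ^3, so u(64) = δ^3·u(73) and δ^3 = u(64)/u(73).
With u(x) = x: δ^3 = 64/73 = 0.87671.
Taking the cube root: δ = 0.87671^(1/3) ≈ 0.957.

δ ≈ 0.957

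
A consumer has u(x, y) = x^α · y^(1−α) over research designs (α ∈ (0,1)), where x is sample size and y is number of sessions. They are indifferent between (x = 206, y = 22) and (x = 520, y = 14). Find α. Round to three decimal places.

Set the two utilities equal: 206^α·22^(1−α) = 520^α·14^(1−α).
Rearrange to (206/520)^α = (14/22)^(1−α) and take logs: α·-0.925953 = (1−α)·-0.451985.
Thus α·(-1.377938) = -0.451985, so α = -0.451985/-1.377938 ≈ 0.328.

α ≈ 0.328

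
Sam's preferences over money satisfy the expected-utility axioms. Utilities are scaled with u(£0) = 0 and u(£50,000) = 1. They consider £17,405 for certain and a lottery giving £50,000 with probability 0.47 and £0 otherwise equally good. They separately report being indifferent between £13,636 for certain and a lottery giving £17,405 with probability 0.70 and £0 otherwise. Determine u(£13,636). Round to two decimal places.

From the first indifference, u(£17,405) = 0.47·u(£50,000) + 0.53·u(£0) = 0.47·1 + 0.53·0 = 0.47.
Chaining: u(£13,636) = 0.70·0.47 + 0.30·0.00 = 0.3290.

0.33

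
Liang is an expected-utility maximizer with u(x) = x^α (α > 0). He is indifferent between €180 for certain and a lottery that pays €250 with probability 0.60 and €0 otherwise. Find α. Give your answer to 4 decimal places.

EU(lottery) = 0.60·250^α + 0.40·0 = 0.60·250^α.
Equating: 180^α = 0.60·250^α, i.e. 0.7200^α = 0.60.
Take logs: α = ln 0.60 / ln(180/250) ≈ 1.555005.

α ≈ 1.5550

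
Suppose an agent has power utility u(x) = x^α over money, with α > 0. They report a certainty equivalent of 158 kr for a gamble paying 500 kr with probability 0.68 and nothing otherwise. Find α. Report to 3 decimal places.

α ≈ 0.335

EU(lottery) = 0.68·500^α + 0.32·0 = 0.68·500^α.
Indifference: 158^α = 0.68·500^α, so (158/500)^α = 0.68.
α = ln(0.68) / ln(158/500) = -0.385662/-1.152013 ≈ 0.335.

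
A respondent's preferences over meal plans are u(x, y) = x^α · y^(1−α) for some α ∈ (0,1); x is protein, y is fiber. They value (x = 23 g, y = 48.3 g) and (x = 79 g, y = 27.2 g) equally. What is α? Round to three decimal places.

α ≈ 0.318

Indifference: 23^α · 48.3^(1−α) = 79^α · 27.2^(1−α).
Taking logs: α·ln 23 + (1−α)·ln 48.3 = α·ln 79 + (1−α)·ln 27.2, i.e. α·-1.233954 = (1−α)·-0.574215.
So α/(1−α) = (-0.574215)/(-1.233954) = 0.465346, and α = 0.465346/1.465346 ≈ 0.318.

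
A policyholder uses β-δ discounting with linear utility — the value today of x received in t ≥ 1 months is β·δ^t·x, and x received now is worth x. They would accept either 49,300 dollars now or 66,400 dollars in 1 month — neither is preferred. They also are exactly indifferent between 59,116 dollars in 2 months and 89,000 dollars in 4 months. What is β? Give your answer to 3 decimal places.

β ≈ 0.911

The second indifference involves only future payoffs, so β cancels: β·δ^2·59116 = β·δ^4·89000, giving δ^2 = 59116/89000 = 0.66422, so δ = 0.81500.
Now use the now-vs-future pair: 49300 = β·δ·66400 gives β = 49300/(0.81500·66400) ≈ 0.911.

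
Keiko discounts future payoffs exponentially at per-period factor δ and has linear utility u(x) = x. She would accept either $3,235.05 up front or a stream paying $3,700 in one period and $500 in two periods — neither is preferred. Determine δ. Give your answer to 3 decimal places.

Equating present values: 3235.05 = 3700δ + 500δ².
So 500δ² + 3700δ − 3235.05 = 0.
The positive root is δ = [−3700 + √(3700² + 4·500·3235.05)] / (2·500) = (−3700 + 4490.000)/1000 ≈ 0.790.

δ ≈ 0.790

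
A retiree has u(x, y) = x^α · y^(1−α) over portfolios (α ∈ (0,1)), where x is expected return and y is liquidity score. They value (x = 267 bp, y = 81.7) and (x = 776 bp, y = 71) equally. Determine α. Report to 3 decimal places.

α ≈ 0.116

The Cobb–Douglas utilities coincide, so 267^α·81.7^(1−α) = 776^α·71^(1−α).
Rearrange to (267/776)^α = (71/81.7)^(1−α) and take logs: α·-1.066904 = (1−α)·-0.140374.
Thus α·(-1.207278) = -0.140374, so α = -0.140374/-1.207278 ≈ 0.116.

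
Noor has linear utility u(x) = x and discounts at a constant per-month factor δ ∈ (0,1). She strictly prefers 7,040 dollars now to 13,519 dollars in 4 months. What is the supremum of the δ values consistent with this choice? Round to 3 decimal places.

The preference means 7040 > δ^4·13519.
Dividing by 13519: δ^4 < 0.52075. Both sides are positive, so the 4th root keeps the direction.
δ < 0.52075^(1/4) = 0.849.

δ < 0.849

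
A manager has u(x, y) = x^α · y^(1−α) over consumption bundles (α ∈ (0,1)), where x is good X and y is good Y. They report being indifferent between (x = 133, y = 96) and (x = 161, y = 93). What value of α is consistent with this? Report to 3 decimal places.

α ≈ 0.142

The Cobb–Douglas utilities coincide, so 133^α·96^(1−α) = 161^α·93^(1−α).
Taking logs: α·ln 133 + (1−α)·ln 96 = α·ln 161 + (1−α)·ln 93, i.e. α·-0.191055 = (1−α)·-0.031749.
So α/(1−α) = (-0.031749)/(-0.191055) = 0.166177, and α = 0.166177/1.166177 ≈ 0.142.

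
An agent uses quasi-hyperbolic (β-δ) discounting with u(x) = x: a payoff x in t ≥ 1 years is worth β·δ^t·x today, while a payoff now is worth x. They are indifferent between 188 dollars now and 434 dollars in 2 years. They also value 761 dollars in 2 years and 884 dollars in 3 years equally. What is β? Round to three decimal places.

The second indifference involves only future payoffs, so β cancels: β·δ^2·761 = β·δ^3·884, giving δ = 761/884 = 0.86086.
The first indifference: 188 = β·δ^2·434, so β = 188/(δ^2·434) = 188/(0.74108·434) ≈ 0.585.

β ≈ 0.585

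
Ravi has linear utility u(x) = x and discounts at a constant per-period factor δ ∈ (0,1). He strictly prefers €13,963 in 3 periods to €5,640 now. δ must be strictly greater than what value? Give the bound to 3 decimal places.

δ > 0.739

Under u(x) = x this choice says 5640 < δ^3·13963.
Hence δ^3 > 5640/13963 = 0.40392, and x ↦ x^(1/3) is increasing on (0,∞).
δ > (5640/13963)^(1/3) ≈ 0.739.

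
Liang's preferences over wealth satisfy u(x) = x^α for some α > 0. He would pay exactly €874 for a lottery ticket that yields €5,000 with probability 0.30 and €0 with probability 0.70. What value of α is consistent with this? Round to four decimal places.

α ≈ 0.6903

EU(lottery) = 0.30·5000^α + 0.70·0 = 0.30·5000^α.
Setting u(874) equal to that: 874^α = 0.30·5000^α ⇒ (874/5000)^α = 0.30.
α = ln(0.30) / ln(874/5000) = -1.2039728/-1.7441128 ≈ 0.6903.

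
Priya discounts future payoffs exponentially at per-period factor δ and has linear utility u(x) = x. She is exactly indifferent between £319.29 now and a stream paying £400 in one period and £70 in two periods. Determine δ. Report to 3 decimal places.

δ ≈ 0.710

The stream is worth 400δ + 70δ² today, so 400δ + 70δ² = 319.29.
So 70δ² + 400δ − 319.29 = 0.
δ = (−400 + √(400² + 4·70·319.29)) / (2·70) = (−400 + √249401.20) / 140 ≈ 0.710.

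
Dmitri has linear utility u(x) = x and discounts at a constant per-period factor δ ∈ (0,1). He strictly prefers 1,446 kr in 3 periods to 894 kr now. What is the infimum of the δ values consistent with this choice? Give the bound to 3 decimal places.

δ > 0.852

The preference means 894 < δ^3·1446.
So δ^3 > 894/1446 = 0.61826; taking the cube root of both positive sides preserves the inequality.
δ > 0.61826^(1/3) = 0.852.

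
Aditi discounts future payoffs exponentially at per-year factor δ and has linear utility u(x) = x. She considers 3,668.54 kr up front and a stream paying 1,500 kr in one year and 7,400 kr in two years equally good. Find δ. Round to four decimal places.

Equating present values: 3668.54 = 1500δ + 7400δ².
That is, 7400δ² + 1500δ − 3668.54 = 0, a quadratic in δ.
By the quadratic formula (taking the positive root), δ = (−1500 + √110838784.00) / 14800 ≈ 0.6100.

δ ≈ 0.6100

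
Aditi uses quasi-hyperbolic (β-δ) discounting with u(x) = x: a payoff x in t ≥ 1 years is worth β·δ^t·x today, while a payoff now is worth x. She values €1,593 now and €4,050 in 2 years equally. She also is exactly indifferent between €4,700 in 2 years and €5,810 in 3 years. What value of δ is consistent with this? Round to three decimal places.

δ ≈ 0.809

Both payoffs in the second observation are in the future, so β drops out: δ^2·4700 = δ^3·5810 ⇒ δ = 4700/5810 = 0.80895.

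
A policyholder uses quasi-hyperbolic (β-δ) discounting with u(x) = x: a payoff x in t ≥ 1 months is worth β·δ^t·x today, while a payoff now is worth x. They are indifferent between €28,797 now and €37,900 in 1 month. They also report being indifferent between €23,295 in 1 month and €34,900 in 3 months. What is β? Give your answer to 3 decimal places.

The second indifference involves only future payoffs, so β cancels: β·δ^1·23295 = β·δ^3·34900, giving δ^2 = 23295/34900 = 0.66748, so δ = 0.81699.
Substituting δ into 28797 = β·δ·37900: β = 28797/(30964.057) ≈ 0.930.

β ≈ 0.930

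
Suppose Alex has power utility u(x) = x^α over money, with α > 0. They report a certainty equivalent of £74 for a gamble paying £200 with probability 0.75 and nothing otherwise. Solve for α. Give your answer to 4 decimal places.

α ≈ 0.2893

Since u(0) = 0, the lottery's EU is 0.75·200^α.
Equating: 74^α = 0.75·200^α, i.e. 0.3700^α = 0.75.
Taking logs: α·ln(74/200) = ln(0.75), so α = -0.2876821 / -0.9942523 ≈ 0.2893.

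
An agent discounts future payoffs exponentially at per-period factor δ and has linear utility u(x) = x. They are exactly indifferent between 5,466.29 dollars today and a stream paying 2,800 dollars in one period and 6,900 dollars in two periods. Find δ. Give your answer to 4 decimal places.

δ ≈ 0.7100

The stream is worth 2800δ + 6900δ² today, so 2800δ + 6900δ² = 5466.29.
Rearranged: 6900δ² + 2800δ − 5466.29 = 0.
By the quadratic formula (taking the positive root), δ = (−2800 + √158709604.00) / 13800 ≈ 0.7100.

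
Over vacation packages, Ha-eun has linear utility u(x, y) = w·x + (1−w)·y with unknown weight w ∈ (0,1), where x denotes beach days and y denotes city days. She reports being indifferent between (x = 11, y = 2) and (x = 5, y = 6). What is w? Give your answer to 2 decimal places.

Indifference: w·11 + (1−w)·2 = w·5 + (1−w)·6.
Collecting terms: w·6 = (1−w)·4.
So w/(1−w) = 4/6 = 0.6667, giving w = 4/(6+4) = 0.40.

w = 0.40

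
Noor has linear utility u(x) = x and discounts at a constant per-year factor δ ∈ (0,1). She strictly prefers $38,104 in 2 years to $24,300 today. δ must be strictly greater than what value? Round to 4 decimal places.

The preference means 24300 < δ^2·38104.
So δ^2 > 24300/38104 = 0.63773; taking the square root of both positive sides preserves the inequality.
δ > (24300/38104)^(1/2) ≈ 0.7986.

δ > 0.7986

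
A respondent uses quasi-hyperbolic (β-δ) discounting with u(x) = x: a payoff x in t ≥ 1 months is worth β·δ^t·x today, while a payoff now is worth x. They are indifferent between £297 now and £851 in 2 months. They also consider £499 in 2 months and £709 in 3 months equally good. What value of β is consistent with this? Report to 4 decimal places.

From the later pair, β·δ^2·499 = β·δ^3·709; dividing through, δ = 499/709 = 0.70381.
Now use the now-vs-future pair: 297 = β·δ^2·851 gives β = 297/(0.49535·851) ≈ 0.7046.

β ≈ 0.7046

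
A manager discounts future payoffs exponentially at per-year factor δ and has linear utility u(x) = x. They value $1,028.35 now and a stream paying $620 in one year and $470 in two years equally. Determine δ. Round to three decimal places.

Equating present values: 1028.35 = 620δ + 470δ².
That is, 470δ² + 620δ − 1028.35 = 0, a quadratic in δ.
The positive root is δ = [−620 + √(620² + 4·470·1028.35)] / (2·470) = (−620 + 1522.399)/940 ≈ 0.960.

δ ≈ 0.960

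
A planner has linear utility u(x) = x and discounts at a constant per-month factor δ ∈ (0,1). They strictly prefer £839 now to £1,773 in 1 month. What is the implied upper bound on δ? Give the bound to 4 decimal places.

δ < 0.4732

Under u(x) = x this choice says 839 > δ·1773.
So δ < 839/1773 = 0.47321.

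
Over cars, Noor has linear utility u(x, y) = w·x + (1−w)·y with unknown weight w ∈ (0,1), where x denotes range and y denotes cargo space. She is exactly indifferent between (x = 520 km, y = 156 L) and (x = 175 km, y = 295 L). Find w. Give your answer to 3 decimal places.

u(520,156) = u(175,295) means w·520 + (1−w)·156 = w·175 + (1−w)·295.
Collecting terms: w·345 = (1−w)·139.
The marginal rate of substitution is 139/345, so w = 139/(345+139) = 0.287.

w = 0.287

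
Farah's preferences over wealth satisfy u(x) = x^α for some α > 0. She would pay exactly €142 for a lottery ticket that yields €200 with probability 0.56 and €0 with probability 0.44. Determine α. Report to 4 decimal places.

Since u(0) = 0, the lottery's EU is 0.56·200^α.
Setting u(142) equal to that: 142^α = 0.56·200^α ⇒ (142/200)^α = 0.56.
Take logs: α = ln 0.56 / ln(142/200) ≈ 1.692949.

α ≈ 1.6929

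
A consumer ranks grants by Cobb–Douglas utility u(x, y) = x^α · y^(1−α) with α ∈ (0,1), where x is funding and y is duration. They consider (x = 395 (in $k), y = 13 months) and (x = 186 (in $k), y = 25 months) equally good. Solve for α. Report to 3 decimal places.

Set the two utilities equal: 395^α·13^(1−α) = 186^α·25^(1−α).
Rearrange to (395/186)^α = (25/13)^(1−α) and take logs: α·0.753139 = (1−α)·0.653926.
With A = 0.753139 and B = 0.653926: α·A = (1−α)·B, so α = B/(A+B) = 0.653926/1.407065 ≈ 0.465.

α ≈ 0.465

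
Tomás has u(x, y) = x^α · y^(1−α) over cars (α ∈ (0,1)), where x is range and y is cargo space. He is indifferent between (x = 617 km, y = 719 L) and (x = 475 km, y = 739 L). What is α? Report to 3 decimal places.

α ≈ 0.095

Set the two utilities equal: 617^α·719^(1−α) = 475^α·739^(1−α).
Taking logs: α·ln 617 + (1−α)·ln 719 = α·ln 475 + (1−α)·ln 739, i.e. α·0.261554 = (1−α)·0.027437.
So α/(1−α) = (0.027437)/(0.261554) = 0.104900, and α = 0.104900/1.104900 ≈ 0.095.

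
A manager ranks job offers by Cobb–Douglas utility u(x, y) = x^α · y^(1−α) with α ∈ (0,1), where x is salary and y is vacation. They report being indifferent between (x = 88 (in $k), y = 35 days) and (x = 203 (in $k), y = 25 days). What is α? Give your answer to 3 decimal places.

Set the two utilities equal: 88^α·35^(1−α) = 203^α·25^(1−α).
Taking logs: α·ln 88 + (1−α)·ln 35 = α·ln 203 + (1−α)·ln 25, i.e. α·-0.835869 = (1−α)·-0.336472.
So α/(1−α) = (-0.336472)/(-0.835869) = 0.402542, and α = 0.402542/1.402542 ≈ 0.287.

α ≈ 0.287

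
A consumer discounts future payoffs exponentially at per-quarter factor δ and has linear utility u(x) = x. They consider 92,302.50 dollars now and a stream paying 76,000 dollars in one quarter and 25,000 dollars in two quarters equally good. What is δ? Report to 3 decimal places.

The stream is worth 76000δ + 25000δ² today, so 76000δ + 25000δ² = 92302.50.
Rearranged: 25000δ² + 76000δ − 92302.50 = 0.
By the quadratic formula (taking the positive root), δ = (−76000 + √15006250000.00) / 50000 ≈ 0.930.

δ ≈ 0.930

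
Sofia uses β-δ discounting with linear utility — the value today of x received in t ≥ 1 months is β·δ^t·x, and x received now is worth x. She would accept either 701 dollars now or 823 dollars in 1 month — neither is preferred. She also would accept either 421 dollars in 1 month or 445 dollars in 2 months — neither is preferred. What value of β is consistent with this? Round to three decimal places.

The second indifference involves only future payoffs, so β cancels: β·δ^1·421 = β·δ^2·445, giving δ = 421/445 = 0.94607.
The first indifference: 701 = β·δ·823, so β = 701/(δ·823) = 701/(0.94607·823) ≈ 0.900.

β ≈ 0.900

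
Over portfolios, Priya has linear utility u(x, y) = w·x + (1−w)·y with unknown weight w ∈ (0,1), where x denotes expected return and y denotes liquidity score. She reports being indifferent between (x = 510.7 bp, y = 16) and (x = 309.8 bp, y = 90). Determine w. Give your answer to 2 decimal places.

Indifference: w·510.7 + (1−w)·16 = w·309.8 + (1−w)·90.
Rearranging, 200.9·w − 74·(1−w) = 0.
The marginal rate of substitution is 74/200.9, so w = 74/(200.9+74) = 0.27.

w = 0.27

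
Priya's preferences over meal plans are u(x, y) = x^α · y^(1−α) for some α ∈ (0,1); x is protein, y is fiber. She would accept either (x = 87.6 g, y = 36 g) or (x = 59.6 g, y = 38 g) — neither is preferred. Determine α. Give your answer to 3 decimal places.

α ≈ 0.123

The Cobb–Douglas utilities coincide, so 87.6^α·36^(1−α) = 59.6^α·38^(1−α).
Rearrange to (87.6/59.6)^α = (38/36)^(1−α) and take logs: α·0.385125 = (1−α)·0.054067.
So α/(1−α) = (0.054067)/(0.385125) = 0.140388, and α = 0.140388/1.140388 ≈ 0.123.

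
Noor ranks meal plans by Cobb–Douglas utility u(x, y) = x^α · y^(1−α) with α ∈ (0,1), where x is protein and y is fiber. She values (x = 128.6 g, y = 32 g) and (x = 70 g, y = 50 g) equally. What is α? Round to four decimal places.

Set the two utilities equal: 128.6^α·32^(1−α) = 70^α·50^(1−α).
(128.6/70)^α = (50/32)^(1−α); take logs: α·ln(128.6/70) = (1−α)·ln(50/32), i.e. α·0.6082116 = (1−α)·0.4462871.
So α/(1−α) = (0.4462871)/(0.6082116) = 0.7337695, and α = 0.7337695/1.7337695 ≈ 0.4232.

α ≈ 0.4232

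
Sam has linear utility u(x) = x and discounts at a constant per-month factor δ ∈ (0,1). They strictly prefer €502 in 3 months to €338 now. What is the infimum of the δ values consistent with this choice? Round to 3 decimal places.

The preference means 338 < δ^3·502.
So δ^3 > 338/502 = 0.67331; taking the cube root of both positive sides preserves the inequality.
δ > 0.67331^(1/3) = 0.876.

δ > 0.876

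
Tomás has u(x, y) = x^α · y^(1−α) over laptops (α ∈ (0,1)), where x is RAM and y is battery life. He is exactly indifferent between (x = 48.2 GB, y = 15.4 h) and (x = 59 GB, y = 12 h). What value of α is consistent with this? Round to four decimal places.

α ≈ 0.5523

The Cobb–Douglas utilities coincide, so 48.2^α·15.4^(1−α) = 59^α·12^(1−α).
Rearrange to (48.2/59)^α = (12/15.4)^(1−α) and take logs: α·-0.2021784 = (1−α)·-0.2494609.
So α/(1−α) = (-0.2494609)/(-0.2021784) = 1.2338652, and α = 1.2338652/2.2338652 ≈ 0.5523.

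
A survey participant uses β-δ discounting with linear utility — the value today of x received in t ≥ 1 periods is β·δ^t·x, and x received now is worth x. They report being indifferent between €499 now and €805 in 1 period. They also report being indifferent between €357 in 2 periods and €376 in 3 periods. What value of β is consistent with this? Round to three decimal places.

The second indifference involves only future payoffs, so β cancels: β·δ^2·357 = β·δ^3·376, giving δ = 357/376 = 0.94947.
Substituting δ into 499 = β·δ·805: β = 499/(764.322) ≈ 0.653.

β ≈ 0.653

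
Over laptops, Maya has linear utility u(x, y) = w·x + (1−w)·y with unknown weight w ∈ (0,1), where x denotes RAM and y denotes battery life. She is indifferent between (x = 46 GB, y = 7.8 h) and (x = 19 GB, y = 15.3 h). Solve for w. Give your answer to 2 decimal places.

w = 0.22

Indifference: w·46 + (1−w)·7.8 = w·19 + (1−w)·15.3.
Rearranging, 27·w − 7.5·(1−w) = 0.
Hence w = 7.5/(27+7.5) = 7.5/34.5 = 0.22.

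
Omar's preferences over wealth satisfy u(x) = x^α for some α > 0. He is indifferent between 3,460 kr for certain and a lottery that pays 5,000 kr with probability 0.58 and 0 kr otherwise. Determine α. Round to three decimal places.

The lottery's expected utility is 0.58·u(5000) + 0.42·u(0) = 0.58·5000^α (since u(0) = 0 for α > 0).
Equating: 3460^α = 0.58·5000^α, i.e. 0.6920^α = 0.58.
α = ln(0.58) / ln(3460/5000) = -0.544727/-0.368169 ≈ 1.480.

α ≈ 1.480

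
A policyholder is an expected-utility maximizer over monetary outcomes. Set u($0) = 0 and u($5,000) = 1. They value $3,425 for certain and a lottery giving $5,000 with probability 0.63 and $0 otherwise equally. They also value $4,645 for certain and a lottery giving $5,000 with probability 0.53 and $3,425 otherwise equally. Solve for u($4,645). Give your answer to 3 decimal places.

The first gamble pins u($3,425): it must equal 0.63·1 + 0.37·0 = 0.63.
Then u($4,645) = 0.53·u($5,000) + 0.47·u($3,425) = 0.53·1.00 + 0.47·0.63 = 0.8261.

0.826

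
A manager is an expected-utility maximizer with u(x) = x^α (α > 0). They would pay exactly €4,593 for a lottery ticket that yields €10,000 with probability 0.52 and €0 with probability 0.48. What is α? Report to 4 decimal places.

The lottery's expected utility is 0.52·u(10000) + 0.48·u(0) = 0.52·10000^α (since u(0) = 0 for α > 0).
Equating: 4593^α = 0.52·10000^α, i.e. 0.4593^α = 0.52.
Take logs: α = ln 0.52 / ln(4593/10000) ≈ 0.840467.

α ≈ 0.8405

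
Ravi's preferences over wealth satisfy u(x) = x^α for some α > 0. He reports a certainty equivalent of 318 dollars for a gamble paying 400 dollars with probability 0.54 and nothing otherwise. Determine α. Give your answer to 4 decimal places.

α ≈ 2.6859

EU(lottery) = 0.54·400^α + 0.46·0 = 0.54·400^α.
Setting u(318) equal to that: 318^α = 0.54·400^α ⇒ (318/400)^α = 0.54.
Taking logs: α·ln(318/400) = ln(0.54), so α = -0.6161861 / -0.2294132 ≈ 2.6859.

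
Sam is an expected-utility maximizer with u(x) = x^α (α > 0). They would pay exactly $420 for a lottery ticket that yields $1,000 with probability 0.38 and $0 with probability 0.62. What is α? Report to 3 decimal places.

EU(lottery) = 0.38·1000^α + 0.62·0 = 0.38·1000^α.
Setting u(420) equal to that: 420^α = 0.38·1000^α ⇒ (420/1000)^α = 0.38.
Take logs: α = ln 0.38 / ln(420/1000) ≈ 1.11537.

α ≈ 1.115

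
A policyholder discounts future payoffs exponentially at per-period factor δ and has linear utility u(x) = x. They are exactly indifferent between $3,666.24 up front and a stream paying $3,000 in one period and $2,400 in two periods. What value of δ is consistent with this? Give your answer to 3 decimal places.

Present value of the stream is 3000·δ + 2400·δ². Indifference gives 3000δ + 2400δ² = 3666.24.
So 2400δ² + 3000δ − 3666.24 = 0.
The positive root is δ = [−3000 + √(3000² + 4·2400·3666.24)] / (2·2400) = (−3000 + 6648.000)/4800 ≈ 0.760.

δ ≈ 0.760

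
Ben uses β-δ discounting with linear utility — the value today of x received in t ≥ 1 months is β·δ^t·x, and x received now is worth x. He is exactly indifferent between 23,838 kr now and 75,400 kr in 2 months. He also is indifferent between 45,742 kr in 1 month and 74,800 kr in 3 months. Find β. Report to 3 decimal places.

β ≈ 0.517

From the later pair, β·δ^1·45742 = β·δ^3·74800; dividing through, δ^2 = 45742/74800 = 0.61152, so δ = 0.78200.
Substituting δ into 23838 = β·δ^2·75400: β = 23838/(46108.914) ≈ 0.517.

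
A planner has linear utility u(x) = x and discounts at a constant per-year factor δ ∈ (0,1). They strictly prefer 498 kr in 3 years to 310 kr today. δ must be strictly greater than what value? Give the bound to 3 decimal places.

δ > 0.854

The preference means 310 < δ^3·498.
Dividing by 498: δ^3 > 0.62249. Both sides are positive, so the cube root keeps the direction.
δ > 0.62249^(1/3) = 0.854.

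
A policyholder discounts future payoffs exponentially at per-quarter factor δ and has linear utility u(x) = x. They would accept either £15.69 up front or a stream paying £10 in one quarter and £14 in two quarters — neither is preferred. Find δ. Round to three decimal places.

δ ≈ 0.760

Present value of the stream is 10·δ + 14·δ². Indifference gives 10δ + 14δ² = 15.69.
So 14δ² + 10δ − 15.69 = 0.
δ = (−10 + √(10² + 4·14·15.69)) / (2·14) = (−10 + √978.64) / 28 ≈ 0.760.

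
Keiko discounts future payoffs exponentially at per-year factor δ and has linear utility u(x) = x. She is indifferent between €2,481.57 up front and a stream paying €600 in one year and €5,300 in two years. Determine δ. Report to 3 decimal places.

δ ≈ 0.630

Present value of the stream is 600·δ + 5300·δ². Indifference gives 600δ + 5300δ² = 2481.57.
Rearranged: 5300δ² + 600δ − 2481.57 = 0.
By the quadratic formula (taking the positive root), δ = (−600 + √52969284.00) / 10600 ≈ 0.630.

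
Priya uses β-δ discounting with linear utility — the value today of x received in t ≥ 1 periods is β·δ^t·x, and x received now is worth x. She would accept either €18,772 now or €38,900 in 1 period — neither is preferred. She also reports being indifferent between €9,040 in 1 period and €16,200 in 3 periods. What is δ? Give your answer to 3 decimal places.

From the later pair, β·δ^1·9040 = β·δ^3·16200; dividing through, δ^2 = 9040/16200 = 0.55802, so δ = 0.74701.

δ ≈ 0.747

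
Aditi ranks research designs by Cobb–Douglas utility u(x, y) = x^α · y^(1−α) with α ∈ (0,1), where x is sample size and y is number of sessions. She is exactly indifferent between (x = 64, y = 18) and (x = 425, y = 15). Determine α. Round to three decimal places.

The Cobb–Douglas utilities coincide, so 64^α·18^(1−α) = 425^α·15^(1−α).
Taking logs: α·ln 64 + (1−α)·ln 18 = α·ln 425 + (1−α)·ln 15, i.e. α·-1.893206 = (1−α)·-0.182322.
Thus α·(-2.075528) = -0.182322, so α = -0.182322/-2.075528 ≈ 0.088.

α ≈ 0.088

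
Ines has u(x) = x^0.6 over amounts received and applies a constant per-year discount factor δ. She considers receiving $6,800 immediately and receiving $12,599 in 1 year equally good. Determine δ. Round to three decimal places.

δ ≈ 0.691

Indifference means u(6800) = δ · u(12599), so δ = u(6800)/u(12599).
Since u(x) = x^0.6, δ = (6800/12599)^0.6 = 0.53973^0.6 = 0.69072.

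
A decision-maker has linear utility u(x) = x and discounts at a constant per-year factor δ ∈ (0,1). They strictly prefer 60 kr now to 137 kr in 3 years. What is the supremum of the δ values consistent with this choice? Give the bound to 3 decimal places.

The preference means 60 > δ^3·137.
Dividing by 137: δ^3 < 0.43796. Both sides are positive, so the cube root keeps the direction.
δ < (60/137)^(1/3) ≈ 0.759.

δ < 0.759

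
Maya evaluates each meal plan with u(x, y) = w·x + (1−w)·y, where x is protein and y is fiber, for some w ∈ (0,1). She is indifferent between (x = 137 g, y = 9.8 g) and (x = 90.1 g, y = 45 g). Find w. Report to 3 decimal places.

w = 0.429

Equating utilities: w·137 + (1−w)·9.8 = w·90.1 + (1−w)·45.
Collecting terms: w·46.9 = (1−w)·35.2.
So w/(1−w) = 35.2/46.9 = 0.7505, giving w = 35.2/(46.9+35.2) = 0.429.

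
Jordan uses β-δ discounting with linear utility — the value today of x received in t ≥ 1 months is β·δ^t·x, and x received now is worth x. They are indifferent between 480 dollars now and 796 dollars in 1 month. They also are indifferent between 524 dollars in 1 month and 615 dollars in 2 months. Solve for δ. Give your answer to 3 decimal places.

δ ≈ 0.852

The second indifference involves only future payoffs, so β cancels: β·δ^1·524 = β·δ^2·615, giving δ = 524/615 = 0.85203.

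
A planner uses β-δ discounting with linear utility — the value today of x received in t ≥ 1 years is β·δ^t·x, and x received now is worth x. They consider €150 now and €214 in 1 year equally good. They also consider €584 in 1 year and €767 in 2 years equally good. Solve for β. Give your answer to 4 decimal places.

The second indifference involves only future payoffs, so β cancels: β·δ^1·584 = β·δ^2·767, giving δ = 584/767 = 0.76141.
Substituting δ into 150 = β·δ·214: β = 150/(162.941) ≈ 0.9206.

β ≈ 0.9206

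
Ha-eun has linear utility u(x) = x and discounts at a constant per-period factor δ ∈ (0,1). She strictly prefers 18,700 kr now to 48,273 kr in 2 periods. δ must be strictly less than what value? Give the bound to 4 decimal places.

The preference means 18700 > δ^2·48273.
So δ^2 < 18700/48273 = 0.38738; taking the square root of both positive sides preserves the inequality.
δ < (18700/48273)^(1/2) ≈ 0.6224.

δ < 0.6224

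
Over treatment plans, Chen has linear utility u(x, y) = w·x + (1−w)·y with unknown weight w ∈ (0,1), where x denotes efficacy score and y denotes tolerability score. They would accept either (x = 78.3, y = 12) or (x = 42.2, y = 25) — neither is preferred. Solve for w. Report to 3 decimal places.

w = 0.265

Equating utilities: w·78.3 + (1−w)·12 = w·42.2 + (1−w)·25.
Rearranging, 36.1·w − 13·(1−w) = 0.
The marginal rate of substitution is 13/36.1, so w = 13/(36.1+13) = 0.265.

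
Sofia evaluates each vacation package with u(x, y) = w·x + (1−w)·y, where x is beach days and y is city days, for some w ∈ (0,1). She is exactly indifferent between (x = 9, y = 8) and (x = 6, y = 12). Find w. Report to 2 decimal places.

Equating utilities: w·9 + (1−w)·8 = w·6 + (1−w)·12.
Collecting terms: w·3 = (1−w)·4.
So w/(1−w) = 4/3 = 1.3333, giving w = 4/(3+4) = 0.57.

w = 0.57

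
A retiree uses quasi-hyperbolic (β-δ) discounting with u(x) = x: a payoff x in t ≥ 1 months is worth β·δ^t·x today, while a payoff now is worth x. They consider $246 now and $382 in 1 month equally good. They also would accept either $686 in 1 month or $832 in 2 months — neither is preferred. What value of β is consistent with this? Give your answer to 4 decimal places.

β ≈ 0.7810

Both payoffs in the second observation are in the future, so β drops out: δ^1·686 = δ^2·832 ⇒ δ = 686/832 = 0.82452.
Now use the now-vs-future pair: 246 = β·δ·382 gives β = 246/(0.82452·382) ≈ 0.7810.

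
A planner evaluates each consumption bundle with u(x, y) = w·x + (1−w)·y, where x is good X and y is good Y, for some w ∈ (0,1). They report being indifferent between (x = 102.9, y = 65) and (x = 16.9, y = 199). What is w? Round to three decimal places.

Indifference: w·102.9 + (1−w)·65 = w·16.9 + (1−w)·199.
Rearranging, 86·w − 134·(1−w) = 0.
Hence w = 134/(86+134) = 134/220 = 0.609.

w = 0.609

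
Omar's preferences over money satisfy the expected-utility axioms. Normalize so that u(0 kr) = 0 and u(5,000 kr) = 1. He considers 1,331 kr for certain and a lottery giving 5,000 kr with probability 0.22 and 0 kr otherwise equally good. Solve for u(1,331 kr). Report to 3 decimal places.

0.220

u(1,331 kr) equals the lottery's expected utility: 0.22·1 + 0.78·0 = 0.22.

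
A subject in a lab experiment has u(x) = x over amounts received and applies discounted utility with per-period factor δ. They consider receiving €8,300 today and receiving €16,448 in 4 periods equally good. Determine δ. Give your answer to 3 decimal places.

Indifference means u(8300) = δ^4 · u(16448), so δ^4 = u(8300)/u(16448).
With u(x) = x: δ^4 = 8300/16448 = 0.50462.
Hence δ = (0.50462)^(1/4) = 0.84283.

δ ≈ 0.843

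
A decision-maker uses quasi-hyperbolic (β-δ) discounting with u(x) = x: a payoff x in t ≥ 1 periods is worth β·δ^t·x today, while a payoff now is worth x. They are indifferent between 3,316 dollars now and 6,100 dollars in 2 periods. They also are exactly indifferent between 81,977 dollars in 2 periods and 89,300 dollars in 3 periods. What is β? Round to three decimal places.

From the later pair, β·δ^2·81977 = β·δ^3·89300; dividing through, δ = 81977/89300 = 0.91800.
Substituting δ into 3316 = β·δ^2·6100: β = 3316/(5140.566) ≈ 0.645.

β ≈ 0.645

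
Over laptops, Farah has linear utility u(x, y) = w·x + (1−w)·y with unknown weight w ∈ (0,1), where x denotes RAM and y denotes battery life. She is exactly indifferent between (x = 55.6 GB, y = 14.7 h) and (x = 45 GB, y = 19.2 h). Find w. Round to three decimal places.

w = 0.298

u(55.6,14.7) = u(45,19.2) means w·55.6 + (1−w)·14.7 = w·45 + (1−w)·19.2.
w·(55.6−45) = (1−w)·(19.2−14.7), i.e. w·10.6 = (1−w)·4.5.
So w/(1−w) = 4.5/10.6 = 0.4245, giving w = 4.5/(10.6+4.5) = 0.298.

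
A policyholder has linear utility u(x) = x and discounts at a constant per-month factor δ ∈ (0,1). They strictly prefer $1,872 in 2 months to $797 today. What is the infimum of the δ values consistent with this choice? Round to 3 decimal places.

δ > 0.652

Under u(x) = x this choice says 797 < δ^2·1872.
Hence δ^2 > 797/1872 = 0.42575, and x ↦ x^(1/2) is increasing on (0,∞).
δ > 0.42575^(1/2) = 0.652.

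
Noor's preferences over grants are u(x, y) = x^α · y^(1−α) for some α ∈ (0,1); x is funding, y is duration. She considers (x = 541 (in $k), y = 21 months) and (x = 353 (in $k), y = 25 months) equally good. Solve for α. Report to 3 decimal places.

Indifference: 541^α · 21^(1−α) = 353^α · 25^(1−α).
(541/353)^α = (25/21)^(1−α); take logs: α·ln(541/353) = (1−α)·ln(25/21), i.e. α·0.426951 = (1−α)·0.174353.
Thus α·(0.601304) = 0.174353, so α = 0.174353/0.601304 ≈ 0.290.

α ≈ 0.290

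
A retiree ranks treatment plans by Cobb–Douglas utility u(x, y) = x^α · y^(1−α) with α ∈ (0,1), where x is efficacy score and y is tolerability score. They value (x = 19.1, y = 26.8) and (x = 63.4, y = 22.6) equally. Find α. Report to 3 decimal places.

Set the two utilities equal: 19.1^α·26.8^(1−α) = 63.4^α·22.6^(1−α).
Taking logs: α·ln 19.1 + (1−α)·ln 26.8 = α·ln 63.4 + (1−α)·ln 22.6, i.e. α·-1.199776 = (1−α)·-0.170452.
With A = -1.199776 and B = -0.170452: α·A = (1−α)·B, so α = B/(A+B) = -0.170452/-1.370228 ≈ 0.124.

α ≈ 0.124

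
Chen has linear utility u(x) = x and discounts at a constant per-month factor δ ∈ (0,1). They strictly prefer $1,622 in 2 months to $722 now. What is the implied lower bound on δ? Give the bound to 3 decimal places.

δ > 0.667

Comparing present values: 722 < δ^2·1622.
So δ^2 > 722/1622 = 0.44513; taking the square root of both positive sides preserves the inequality.
δ > 0.44513^(1/2) = 0.667.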